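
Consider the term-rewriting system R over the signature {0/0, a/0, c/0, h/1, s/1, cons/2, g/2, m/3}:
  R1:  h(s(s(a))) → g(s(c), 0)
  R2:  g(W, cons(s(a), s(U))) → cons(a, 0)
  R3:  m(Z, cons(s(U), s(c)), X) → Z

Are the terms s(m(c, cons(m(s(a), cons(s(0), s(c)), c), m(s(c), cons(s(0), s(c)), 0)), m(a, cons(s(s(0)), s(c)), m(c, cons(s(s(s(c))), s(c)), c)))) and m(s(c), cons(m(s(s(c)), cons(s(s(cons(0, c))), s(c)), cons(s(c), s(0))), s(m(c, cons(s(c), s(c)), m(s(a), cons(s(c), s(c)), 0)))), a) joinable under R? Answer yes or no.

yes — NF(t₁) = s(c), NF(t₂) = s(c)

Reduce t₁ = s(m(c, cons(m(s(a), cons(s(0), s(c)), c), m(s(c), cons(s(0), s(c)), 0)), m(a, cons(s(s(0)), s(c)), m(c, cons(s(s(s(c))), s(c)), c)))):
1. s(m(c, cons(m(s(a), cons(s(0), s(c)), c), m(s(c), cons(s(0), s(c)), 0)), m(a, cons(s(s(0)), s(c)), m(c, cons(s(s(s(c))), s(c)), c))))  →  s(m(c, cons(s(a), m(s(c), cons(s(0), s(c)), 0)), m(a, cons(s(s(0)), s(c)), m(c, cons(s(s(s(c))), s(c)), c))))   [R3 at 1.2.1]
2. s(m(c, cons(s(a), m(s(c), cons(s(0), s(c)), 0)), m(a, cons(s(s(0)), s(c)), m(c, cons(s(s(s(c))), s(c)), c))))  →  s(m(c, cons(s(a), s(c)), m(a, cons(s(s(0)), s(c)), m(c, cons(s(s(s(c))), s(c)), c))))   [R3 at 1.2.2]
3. s(m(c, cons(s(a), s(c)), m(a, cons(s(s(0)), s(c)), m(c, cons(s(s(s(c))), s(c)), c))))  →  s(c)   [R3 at 1]

Reduce t₂ = m(s(c), cons(m(s(s(c)), cons(s(s(cons(0, c))), s(c)), cons(s(c), s(0))), s(m(c, cons(s(c), s(c)), m(s(a), cons(s(c), s(c)), 0)))), a):
1. m(s(c), cons(m(s(s(c)), cons(s(s(cons(0, c))), s(c)), cons(s(c), s(0))), s(m(c, cons(s(c), s(c)), m(s(a), cons(s(c), s(c)), 0)))), a)  →  m(s(c), cons(s(s(c)), s(m(c, cons(s(c), s(c)), m(s(a), cons(s(c), s(c)), 0)))), a)   [R3 at 2.1]
2. m(s(c), cons(s(s(c)), s(m(c, cons(s(c), s(c)), m(s(a), cons(s(c), s(c)), 0)))), a)  →  m(s(c), cons(s(s(c)), s(c)), a)   [R3 at 2.2.1]
3. m(s(c), cons(s(s(c)), s(c)), a)  →  s(c)   [R3 at ε]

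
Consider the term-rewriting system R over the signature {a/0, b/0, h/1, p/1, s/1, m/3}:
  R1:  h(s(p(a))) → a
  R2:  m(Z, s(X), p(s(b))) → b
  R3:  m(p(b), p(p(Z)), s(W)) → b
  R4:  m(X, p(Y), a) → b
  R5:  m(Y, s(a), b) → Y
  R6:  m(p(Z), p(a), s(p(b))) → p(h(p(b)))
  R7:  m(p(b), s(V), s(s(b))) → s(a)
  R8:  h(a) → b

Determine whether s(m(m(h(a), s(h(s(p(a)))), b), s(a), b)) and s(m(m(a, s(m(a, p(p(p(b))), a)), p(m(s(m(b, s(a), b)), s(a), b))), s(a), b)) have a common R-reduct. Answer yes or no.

Reduce t₁ = s(m(m(h(a), s(h(s(p(a)))), b), s(a), b)):
1. s(m(m(h(a), s(h(s(p(a)))), b), s(a), b))  →  s(m(h(a), s(h(s(p(a)))), b))   [R5 at 1]
2. s(m(h(a), s(h(s(p(a)))), b))  →  s(m(b, s(h(s(p(a)))), b))   [R8 at 1.1]
3. s(m(b, s(h(s(p(a)))), b))  →  s(m(b, s(a), b))   [R1 at 1.2.1]
4. s(m(b, s(a), b))  →  s(b)   [R5 at 1]

Reduce t₂ = s(m(m(a, s(m(a, p(p(p(b))), a)), p(m(s(m(b, s(a), b)), s(a), b))), s(a), b)):
1. s(m(m(a, s(m(a, p(p(p(b))), a)), p(m(s(m(b, s(a), b)), s(a), b))), s(a), b))  →  s(m(a, s(m(a, p(p(p(b))), a)), p(m(s(m(b, s(a), b)), s(a), b))))   [R5 at 1]
2. s(m(a, s(m(a, p(p(p(b))), a)), p(m(s(m(b, s(a), b)), s(a), b))))  →  s(m(a, s(b), p(m(s(m(b, s(a), b)), s(a), b))))   [R4 at 1.2.1]
3. s(m(a, s(b), p(m(s(m(b, s(a), b)), s(a), b))))  →  s(m(a, s(b), p(s(m(b, s(a), b)))))   [R5 at 1.3.1]
4. s(m(a, s(b), p(s(m(b, s(a), b)))))  →  s(m(a, s(b), p(s(b))))   [R5 at 1.3.1.1]
5. s(m(a, s(b), p(s(b))))  →  s(b)   [R2 at 1]

yes — NF(t₁) = s(b), NF(t₂) = s(b)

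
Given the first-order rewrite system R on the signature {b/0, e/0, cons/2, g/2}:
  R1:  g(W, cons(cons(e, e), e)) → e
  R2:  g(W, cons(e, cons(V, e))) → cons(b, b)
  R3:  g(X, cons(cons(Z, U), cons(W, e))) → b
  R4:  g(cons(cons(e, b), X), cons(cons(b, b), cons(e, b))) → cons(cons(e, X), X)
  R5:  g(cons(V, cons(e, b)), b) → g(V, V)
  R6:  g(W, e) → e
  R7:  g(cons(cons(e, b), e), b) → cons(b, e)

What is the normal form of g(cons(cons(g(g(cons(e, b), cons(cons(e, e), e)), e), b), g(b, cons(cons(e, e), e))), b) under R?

cons(b, e)

1. g(cons(cons(g(g(cons(e, b), cons(cons(e, e), e)), e), b), g(b, cons(cons(e, e), e))), b)  →  g(cons(cons(e, b), g(b, cons(cons(e, e), e))), b)   [R6 at 1.1.1]
2. g(cons(cons(e, b), g(b, cons(cons(e, e), e))), b)  →  g(cons(cons(e, b), e), b)   [R1 at 1.2]
3. g(cons(cons(e, b), e), b)  →  cons(b, e)   [R7 at ε]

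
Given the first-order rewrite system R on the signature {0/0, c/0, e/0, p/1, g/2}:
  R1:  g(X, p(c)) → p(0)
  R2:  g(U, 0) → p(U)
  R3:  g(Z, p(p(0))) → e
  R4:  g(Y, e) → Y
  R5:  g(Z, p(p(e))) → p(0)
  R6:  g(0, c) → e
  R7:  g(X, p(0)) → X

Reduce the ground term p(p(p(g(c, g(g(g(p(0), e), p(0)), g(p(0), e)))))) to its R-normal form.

1. p(p(p(g(c, g(g(g(p(0), e), p(0)), g(p(0), e))))))  →  p(p(p(g(c, g(g(p(0), e), g(p(0), e))))))   [R7 at 1.1.1.2.1]
2. p(p(p(g(c, g(g(p(0), e), g(p(0), e))))))  →  p(p(p(g(c, g(p(0), g(p(0), e))))))   [R4 at 1.1.1.2.1]
3. p(p(p(g(c, g(p(0), g(p(0), e))))))  →  p(p(p(g(c, g(p(0), p(0))))))   [R4 at 1.1.1.2.2]
4. p(p(p(g(c, g(p(0), p(0))))))  →  p(p(p(g(c, p(0)))))   [R7 at 1.1.1.2]
5. p(p(p(g(c, p(0)))))  →  p(p(p(c)))   [R7 at 1.1.1]

p(p(p(c)))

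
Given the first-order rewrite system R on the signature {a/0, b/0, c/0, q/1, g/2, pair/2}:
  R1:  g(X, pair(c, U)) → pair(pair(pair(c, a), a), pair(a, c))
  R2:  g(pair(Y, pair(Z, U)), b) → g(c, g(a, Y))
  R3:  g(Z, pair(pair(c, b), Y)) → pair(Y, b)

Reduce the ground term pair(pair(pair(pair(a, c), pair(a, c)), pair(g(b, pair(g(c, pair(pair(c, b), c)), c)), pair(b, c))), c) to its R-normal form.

1. pair(pair(pair(pair(a, c), pair(a, c)), pair(g(b, pair(g(c, pair(pair(c, b), c)), c)), pair(b, c))), c)  →  pair(pair(pair(pair(a, c), pair(a, c)), pair(g(b, pair(pair(c, b), c)), pair(b, c))), c)   [R3 at 1.2.1.2.1]
2. pair(pair(pair(pair(a, c), pair(a, c)), pair(g(b, pair(pair(c, b), c)), pair(b, c))), c)  →  pair(pair(pair(pair(a, c), pair(a, c)), pair(pair(c, b), pair(b, c))), c)   [R3 at 1.2.1]

pair(pair(pair(pair(a, c), pair(a, c)), pair(pair(c, b), pair(b, c))), c)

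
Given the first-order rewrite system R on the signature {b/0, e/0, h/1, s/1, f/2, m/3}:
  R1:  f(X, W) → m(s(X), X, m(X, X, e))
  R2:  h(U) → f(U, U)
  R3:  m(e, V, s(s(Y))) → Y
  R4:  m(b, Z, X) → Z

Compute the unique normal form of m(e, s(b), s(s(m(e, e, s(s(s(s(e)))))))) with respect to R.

1. m(e, s(b), s(s(m(e, e, s(s(s(s(e))))))))  →  m(e, e, s(s(s(s(e)))))   [R3 at ε]
2. m(e, e, s(s(s(s(e)))))  →  s(s(e))   [R3 at ε]

s(s(e))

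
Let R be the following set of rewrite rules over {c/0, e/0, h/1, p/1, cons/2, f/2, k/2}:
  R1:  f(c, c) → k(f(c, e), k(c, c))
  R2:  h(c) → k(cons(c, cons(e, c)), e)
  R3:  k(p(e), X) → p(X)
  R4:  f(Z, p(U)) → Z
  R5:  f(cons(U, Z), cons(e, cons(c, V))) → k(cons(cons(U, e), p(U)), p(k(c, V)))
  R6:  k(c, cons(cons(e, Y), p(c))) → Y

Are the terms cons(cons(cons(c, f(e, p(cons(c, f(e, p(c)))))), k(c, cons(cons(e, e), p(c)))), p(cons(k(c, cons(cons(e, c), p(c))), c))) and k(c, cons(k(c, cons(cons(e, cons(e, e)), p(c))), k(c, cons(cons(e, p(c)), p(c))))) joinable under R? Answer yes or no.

Reduce t₁ = cons(cons(cons(c, f(e, p(cons(c, f(e, p(c)))))), k(c, cons(cons(e, e), p(c)))), p(cons(k(c, cons(cons(e, c), p(c))), c))):
1. cons(cons(cons(c, f(e, p(cons(c, f(e, p(c)))))), k(c, cons(cons(e, e), p(c)))), p(cons(k(c, cons(cons(e, c), p(c))), c)))  →  cons(cons(cons(c, e), k(c, cons(cons(e, e), p(c)))), p(cons(k(c, cons(cons(e, c), p(c))), c)))   [R4 at 1.1.2]
2. cons(cons(cons(c, e), k(c, cons(cons(e, e), p(c)))), p(cons(k(c, cons(cons(e, c), p(c))), c)))  →  cons(cons(cons(c, e), e), p(cons(k(c, cons(cons(e, c), p(c))), c)))   [R6 at 1.2]
3. cons(cons(cons(c, e), e), p(cons(k(c, cons(cons(e, c), p(c))), c)))  →  cons(cons(cons(c, e), e), p(cons(c, c)))   [R6 at 2.1.1]

Reduce t₂ = k(c, cons(k(c, cons(cons(e, cons(e, e)), p(c))), k(c, cons(cons(e, p(c)), p(c))))):
1. k(c, cons(k(c, cons(cons(e, cons(e, e)), p(c))), k(c, cons(cons(e, p(c)), p(c)))))  →  k(c, cons(cons(e, e), k(c, cons(cons(e, p(c)), p(c)))))   [R6 at 2.1]
2. k(c, cons(cons(e, e), k(c, cons(cons(e, p(c)), p(c)))))  →  k(c, cons(cons(e, e), p(c)))   [R6 at 2.2]
3. k(c, cons(cons(e, e), p(c)))  →  e   [R6 at ε]

no — NF(t₁) = cons(cons(cons(c, e), e), p(cons(c, c))), NF(t₂) = e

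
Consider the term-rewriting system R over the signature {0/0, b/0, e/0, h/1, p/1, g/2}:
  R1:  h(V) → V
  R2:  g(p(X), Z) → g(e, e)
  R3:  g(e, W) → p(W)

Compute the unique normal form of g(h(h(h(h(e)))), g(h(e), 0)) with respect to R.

p(p(0))

1. g(h(h(h(h(e)))), g(h(e), 0))  →  g(h(h(h(e))), g(h(e), 0))   [R1 at 1]
2. g(h(h(h(e))), g(h(e), 0))  →  g(h(h(e)), g(h(e), 0))   [R1 at 1]
3. g(h(h(e)), g(h(e), 0))  →  g(h(e), g(h(e), 0))   [R1 at 1]
4. g(h(e), g(h(e), 0))  →  g(e, g(h(e), 0))   [R1 at 1]
5. g(e, g(h(e), 0))  →  p(g(h(e), 0))   [R3 at ε]
6. p(g(h(e), 0))  →  p(g(e, 0))   [R1 at 1.1]
7. p(g(e, 0))  →  p(p(0))   [R3 at 1]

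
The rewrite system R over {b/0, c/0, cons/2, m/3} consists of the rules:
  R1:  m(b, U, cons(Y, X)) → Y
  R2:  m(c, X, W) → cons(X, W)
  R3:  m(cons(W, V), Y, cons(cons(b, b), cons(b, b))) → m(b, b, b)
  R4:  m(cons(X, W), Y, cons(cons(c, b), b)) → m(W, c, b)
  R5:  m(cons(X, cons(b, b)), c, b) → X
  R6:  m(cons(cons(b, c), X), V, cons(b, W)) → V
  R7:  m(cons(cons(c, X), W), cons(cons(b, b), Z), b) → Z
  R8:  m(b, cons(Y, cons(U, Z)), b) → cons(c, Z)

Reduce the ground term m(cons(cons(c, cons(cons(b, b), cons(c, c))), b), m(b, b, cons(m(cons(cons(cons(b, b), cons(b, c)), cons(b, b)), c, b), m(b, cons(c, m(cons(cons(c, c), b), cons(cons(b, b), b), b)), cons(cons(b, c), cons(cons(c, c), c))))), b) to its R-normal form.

cons(b, c)

1. m(cons(cons(c, cons(cons(b, b), cons(c, c))), b), m(b, b, cons(m(cons(cons(cons(b, b), cons(b, c)), cons(b, b)), c, b), m(b, cons(c, m(cons(cons(c, c), b), cons(cons(b, b), b), b)), cons(cons(b, c), cons(cons(c, c), c))))), b)  →  m(cons(cons(c, cons(cons(b, b), cons(c, c))), b), m(cons(cons(cons(b, b), cons(b, c)), cons(b, b)), c, b), b)   [R1 at 2]
2. m(cons(cons(c, cons(cons(b, b), cons(c, c))), b), m(cons(cons(cons(b, b), cons(b, c)), cons(b, b)), c, b), b)  →  m(cons(cons(c, cons(cons(b, b), cons(c, c))), b), cons(cons(b, b), cons(b, c)), b)   [R5 at 2]
3. m(cons(cons(c, cons(cons(b, b), cons(c, c))), b), cons(cons(b, b), cons(b, c)), b)  →  cons(b, c)   [R7 at ε]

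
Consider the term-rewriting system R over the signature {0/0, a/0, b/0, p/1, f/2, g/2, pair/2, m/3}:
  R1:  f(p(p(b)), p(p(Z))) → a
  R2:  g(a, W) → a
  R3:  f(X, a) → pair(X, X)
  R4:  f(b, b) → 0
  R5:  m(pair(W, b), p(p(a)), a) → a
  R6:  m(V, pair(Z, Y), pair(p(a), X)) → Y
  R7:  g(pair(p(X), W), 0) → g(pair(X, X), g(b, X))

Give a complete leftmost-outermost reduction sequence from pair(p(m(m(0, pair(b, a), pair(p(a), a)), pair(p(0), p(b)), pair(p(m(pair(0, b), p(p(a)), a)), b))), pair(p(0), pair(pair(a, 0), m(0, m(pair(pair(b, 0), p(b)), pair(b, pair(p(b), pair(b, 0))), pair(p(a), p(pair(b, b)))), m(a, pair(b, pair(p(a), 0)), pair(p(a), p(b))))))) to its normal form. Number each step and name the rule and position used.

pair(p(p(b)), pair(p(0), pair(pair(a, 0), pair(b, 0))))

1. pair(p(m(m(0, pair(b, a), pair(p(a), a)), pair(p(0), p(b)), pair(p(m(pair(0, b), p(p(a)), a)), b))), pair(p(0), pair(pair(a, 0), m(0, m(pair(pair(b, 0), p(b)), pair(b, pair(p(b), pair(b, 0))), pair(p(a), p(pair(b, b)))), m(a, pair(b, pair(p(a), 0)), pair(p(a), p(b)))))))  →  pair(p(m(a, pair(p(0), p(b)), pair(p(m(pair(0, b), p(p(a)), a)), b))), pair(p(0), pair(pair(a, 0), m(0, m(pair(pair(b, 0), p(b)), pair(b, pair(p(b), pair(b, 0))), pair(p(a), p(pair(b, b)))), m(a, pair(b, pair(p(a), 0)), pair(p(a), p(b)))))))   [R6 at 1.1.1]
2. pair(p(m(a, pair(p(0), p(b)), pair(p(m(pair(0, b), p(p(a)), a)), b))), pair(p(0), pair(pair(a, 0), m(0, m(pair(pair(b, 0), p(b)), pair(b, pair(p(b), pair(b, 0))), pair(p(a), p(pair(b, b)))), m(a, pair(b, pair(p(a), 0)), pair(p(a), p(b)))))))  →  pair(p(m(a, pair(p(0), p(b)), pair(p(a), b))), pair(p(0), pair(pair(a, 0), m(0, m(pair(pair(b, 0), p(b)), pair(b, pair(p(b), pair(b, 0))), pair(p(a), p(pair(b, b)))), m(a, pair(b, pair(p(a), 0)), pair(p(a), p(b)))))))   [R5 at 1.1.3.1.1]
3. pair(p(m(a, pair(p(0), p(b)), pair(p(a), b))), pair(p(0), pair(pair(a, 0), m(0, m(pair(pair(b, 0), p(b)), pair(b, pair(p(b), pair(b, 0))), pair(p(a), p(pair(b, b)))), m(a, pair(b, pair(p(a), 0)), pair(p(a), p(b)))))))  →  pair(p(p(b)), pair(p(0), pair(pair(a, 0), m(0, m(pair(pair(b, 0), p(b)), pair(b, pair(p(b), pair(b, 0))), pair(p(a), p(pair(b, b)))), m(a, pair(b, pair(p(a), 0)), pair(p(a), p(b)))))))   [R6 at 1.1]
4. pair(p(p(b)), pair(p(0), pair(pair(a, 0), m(0, m(pair(pair(b, 0), p(b)), pair(b, pair(p(b), pair(b, 0))), pair(p(a), p(pair(b, b)))), m(a, pair(b, pair(p(a), 0)), pair(p(a), p(b)))))))  →  pair(p(p(b)), pair(p(0), pair(pair(a, 0), m(0, pair(p(b), pair(b, 0)), m(a, pair(b, pair(p(a), 0)), pair(p(a), p(b)))))))   [R6 at 2.2.2.2]
5. pair(p(p(b)), pair(p(0), pair(pair(a, 0), m(0, pair(p(b), pair(b, 0)), m(a, pair(b, pair(p(a), 0)), pair(p(a), p(b)))))))  →  pair(p(p(b)), pair(p(0), pair(pair(a, 0), m(0, pair(p(b), pair(b, 0)), pair(p(a), 0)))))   [R6 at 2.2.2.3]
6. pair(p(p(b)), pair(p(0), pair(pair(a, 0), m(0, pair(p(b), pair(b, 0)), pair(p(a), 0)))))  →  pair(p(p(b)), pair(p(0), pair(pair(a, 0), pair(b, 0))))   [R6 at 2.2.2]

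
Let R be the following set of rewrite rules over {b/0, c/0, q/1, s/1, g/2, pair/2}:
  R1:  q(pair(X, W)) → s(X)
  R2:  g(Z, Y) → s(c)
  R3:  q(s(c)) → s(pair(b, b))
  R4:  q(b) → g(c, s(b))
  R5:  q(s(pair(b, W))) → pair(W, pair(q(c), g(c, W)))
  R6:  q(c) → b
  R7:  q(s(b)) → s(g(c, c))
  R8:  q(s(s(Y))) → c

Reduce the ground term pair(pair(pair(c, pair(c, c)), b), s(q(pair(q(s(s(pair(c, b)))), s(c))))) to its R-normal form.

1. pair(pair(pair(c, pair(c, c)), b), s(q(pair(q(s(s(pair(c, b)))), s(c)))))  →  pair(pair(pair(c, pair(c, c)), b), s(s(q(s(s(pair(c, b)))))))   [R1 at 2.1]
2. pair(pair(pair(c, pair(c, c)), b), s(s(q(s(s(pair(c, b)))))))  →  pair(pair(pair(c, pair(c, c)), b), s(s(c)))   [R8 at 2.1.1]

pair(pair(pair(c, pair(c, c)), b), s(s(c)))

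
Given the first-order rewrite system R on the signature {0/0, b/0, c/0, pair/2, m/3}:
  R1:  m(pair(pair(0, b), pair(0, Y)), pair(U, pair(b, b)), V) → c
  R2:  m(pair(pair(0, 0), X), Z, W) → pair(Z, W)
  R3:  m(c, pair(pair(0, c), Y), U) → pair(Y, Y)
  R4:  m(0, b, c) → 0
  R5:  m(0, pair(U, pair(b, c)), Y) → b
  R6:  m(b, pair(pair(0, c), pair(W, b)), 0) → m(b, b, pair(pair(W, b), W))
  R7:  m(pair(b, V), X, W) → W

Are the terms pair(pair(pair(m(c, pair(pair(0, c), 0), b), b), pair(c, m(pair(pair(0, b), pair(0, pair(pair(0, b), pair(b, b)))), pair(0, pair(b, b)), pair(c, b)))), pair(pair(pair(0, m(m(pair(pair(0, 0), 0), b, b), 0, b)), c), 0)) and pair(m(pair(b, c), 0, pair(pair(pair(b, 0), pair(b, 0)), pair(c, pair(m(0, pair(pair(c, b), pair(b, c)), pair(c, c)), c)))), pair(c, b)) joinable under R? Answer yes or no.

no — NF(t₁) = pair(pair(pair(pair(0, 0), b), pair(c, c)), pair(pair(pair(0, b), c), 0)), NF(t₂) = pair(pair(pair(pair(b, 0), pair(b, 0)), pair(c, pair(b, c))), pair(c, b))

Reduce t₁ = pair(pair(pair(m(c, pair(pair(0, c), 0), b), b), pair(c, m(pair(pair(0, b), pair(0, pair(pair(0, b), pair(b, b)))), pair(0, pair(b, b)), pair(c, b)))), pair(pair(pair(0, m(m(pair(pair(0, 0), 0), b, b), 0, b)), c), 0)):
1. pair(pair(pair(m(c, pair(pair(0, c), 0), b), b), pair(c, m(pair(pair(0, b), pair(0, pair(pair(0, b), pair(b, b)))), pair(0, pair(b, b)), pair(c, b)))), pair(pair(pair(0, m(m(pair(pair(0, 0), 0), b, b), 0, b)), c), 0))  →  pair(pair(pair(pair(0, 0), b), pair(c, m(pair(pair(0, b), pair(0, pair(pair(0, b), pair(b, b)))), pair(0, pair(b, b)), pair(c, b)))), pair(pair(pair(0, m(m(pair(pair(0, 0), 0), b, b), 0, b)), c), 0))   [R3 at 1.1.1]
2. pair(pair(pair(pair(0, 0), b), pair(c, m(pair(pair(0, b), pair(0, pair(pair(0, b), pair(b, b)))), pair(0, pair(b, b)), pair(c, b)))), pair(pair(pair(0, m(m(pair(pair(0, 0), 0), b, b), 0, b)), c), 0))  →  pair(pair(pair(pair(0, 0), b), pair(c, c)), pair(pair(pair(0, m(m(pair(pair(0, 0), 0), b, b), 0, b)), c), 0))   [R1 at 1.2.2]
3. pair(pair(pair(pair(0, 0), b), pair(c, c)), pair(pair(pair(0, m(m(pair(pair(0, 0), 0), b, b), 0, b)), c), 0))  →  pair(pair(pair(pair(0, 0), b), pair(c, c)), pair(pair(pair(0, m(pair(b, b), 0, b)), c), 0))   [R2 at 2.1.1.2.1]
4. pair(pair(pair(pair(0, 0), b), pair(c, c)), pair(pair(pair(0, m(pair(b, b), 0, b)), c), 0))  →  pair(pair(pair(pair(0, 0), b), pair(c, c)), pair(pair(pair(0, b), c), 0))   [R7 at 2.1.1.2]

Reduce t₂ = pair(m(pair(b, c), 0, pair(pair(pair(b, 0), pair(b, 0)), pair(c, pair(m(0, pair(pair(c, b), pair(b, c)), pair(c, c)), c)))), pair(c, b)):
1. pair(m(pair(b, c), 0, pair(pair(pair(b, 0), pair(b, 0)), pair(c, pair(m(0, pair(pair(c, b), pair(b, c)), pair(c, c)), c)))), pair(c, b))  →  pair(pair(pair(pair(b, 0), pair(b, 0)), pair(c, pair(m(0, pair(pair(c, b), pair(b, c)), pair(c, c)), c))), pair(c, b))   [R7 at 1]
2. pair(pair(pair(pair(b, 0), pair(b, 0)), pair(c, pair(m(0, pair(pair(c, b), pair(b, c)), pair(c, c)), c))), pair(c, b))  →  pair(pair(pair(pair(b, 0), pair(b, 0)), pair(c, pair(b, c))), pair(c, b))   [R5 at 1.2.2.1]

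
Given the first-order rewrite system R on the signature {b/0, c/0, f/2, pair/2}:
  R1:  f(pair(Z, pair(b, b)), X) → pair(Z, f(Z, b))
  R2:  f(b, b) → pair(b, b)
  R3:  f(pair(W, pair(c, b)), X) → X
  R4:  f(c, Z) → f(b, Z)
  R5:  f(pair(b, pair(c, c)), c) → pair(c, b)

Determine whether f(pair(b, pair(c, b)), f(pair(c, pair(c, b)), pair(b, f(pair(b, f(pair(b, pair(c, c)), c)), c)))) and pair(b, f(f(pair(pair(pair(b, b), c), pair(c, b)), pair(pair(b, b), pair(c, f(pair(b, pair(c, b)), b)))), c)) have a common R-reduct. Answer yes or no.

Reduce t₁ = f(pair(b, pair(c, b)), f(pair(c, pair(c, b)), pair(b, f(pair(b, f(pair(b, pair(c, c)), c)), c)))):
1. f(pair(b, pair(c, b)), f(pair(c, pair(c, b)), pair(b, f(pair(b, f(pair(b, pair(c, c)), c)), c))))  →  f(pair(c, pair(c, b)), pair(b, f(pair(b, f(pair(b, pair(c, c)), c)), c)))   [R3 at ε]
2. f(pair(c, pair(c, b)), pair(b, f(pair(b, f(pair(b, pair(c, c)), c)), c)))  →  pair(b, f(pair(b, f(pair(b, pair(c, c)), c)), c))   [R3 at ε]
3. pair(b, f(pair(b, f(pair(b, pair(c, c)), c)), c))  →  pair(b, f(pair(b, pair(c, b)), c))   [R5 at 2.1.2]
4. pair(b, f(pair(b, pair(c, b)), c))  →  pair(b, c)   [R3 at 2]

Reduce t₂ = pair(b, f(f(pair(pair(pair(b, b), c), pair(c, b)), pair(pair(b, b), pair(c, f(pair(b, pair(c, b)), b)))), c)):
1. pair(b, f(f(pair(pair(pair(b, b), c), pair(c, b)), pair(pair(b, b), pair(c, f(pair(b, pair(c, b)), b)))), c))  →  pair(b, f(pair(pair(b, b), pair(c, f(pair(b, pair(c, b)), b))), c))   [R3 at 2.1]
2. pair(b, f(pair(pair(b, b), pair(c, f(pair(b, pair(c, b)), b))), c))  →  pair(b, f(pair(pair(b, b), pair(c, b)), c))   [R3 at 2.1.2.2]
3. pair(b, f(pair(pair(b, b), pair(c, b)), c))  →  pair(b, c)   [R3 at 2]

yes — NF(t₁) = pair(b, c), NF(t₂) = pair(b, c)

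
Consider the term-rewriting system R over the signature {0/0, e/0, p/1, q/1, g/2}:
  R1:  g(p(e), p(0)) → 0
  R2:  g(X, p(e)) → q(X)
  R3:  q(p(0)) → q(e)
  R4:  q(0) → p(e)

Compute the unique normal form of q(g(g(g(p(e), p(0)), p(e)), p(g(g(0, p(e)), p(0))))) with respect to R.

1. q(g(g(g(p(e), p(0)), p(e)), p(g(g(0, p(e)), p(0)))))  →  q(g(q(g(p(e), p(0))), p(g(g(0, p(e)), p(0)))))   [R2 at 1.1]
2. q(g(q(g(p(e), p(0))), p(g(g(0, p(e)), p(0)))))  →  q(g(q(0), p(g(g(0, p(e)), p(0)))))   [R1 at 1.1.1]
3. q(g(q(0), p(g(g(0, p(e)), p(0)))))  →  q(g(p(e), p(g(g(0, p(e)), p(0)))))   [R4 at 1.1]
4. q(g(p(e), p(g(g(0, p(e)), p(0)))))  →  q(g(p(e), p(g(q(0), p(0)))))   [R2 at 1.2.1.1]
5. q(g(p(e), p(g(q(0), p(0)))))  →  q(g(p(e), p(g(p(e), p(0)))))   [R4 at 1.2.1.1]
6. q(g(p(e), p(g(p(e), p(0)))))  →  q(g(p(e), p(0)))   [R1 at 1.2.1]
7. q(g(p(e), p(0)))  →  q(0)   [R1 at 1]
8. q(0)  →  p(e)   [R4 at ε]

p(e)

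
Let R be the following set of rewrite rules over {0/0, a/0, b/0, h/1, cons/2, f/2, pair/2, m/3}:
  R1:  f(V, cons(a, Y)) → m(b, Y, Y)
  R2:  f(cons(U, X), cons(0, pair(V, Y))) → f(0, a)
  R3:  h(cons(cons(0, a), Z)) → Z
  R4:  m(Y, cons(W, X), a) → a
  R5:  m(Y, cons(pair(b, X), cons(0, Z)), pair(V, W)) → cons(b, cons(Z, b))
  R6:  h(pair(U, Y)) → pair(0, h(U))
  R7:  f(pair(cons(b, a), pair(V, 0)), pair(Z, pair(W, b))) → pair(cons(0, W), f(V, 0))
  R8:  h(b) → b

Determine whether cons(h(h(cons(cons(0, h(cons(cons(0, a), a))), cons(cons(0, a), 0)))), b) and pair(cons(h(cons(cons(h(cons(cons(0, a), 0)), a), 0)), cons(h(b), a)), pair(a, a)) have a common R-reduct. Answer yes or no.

Reduce t₁ = cons(h(h(cons(cons(0, h(cons(cons(0, a), a))), cons(cons(0, a), 0)))), b):
1. cons(h(h(cons(cons(0, h(cons(cons(0, a), a))), cons(cons(0, a), 0)))), b)  →  cons(h(h(cons(cons(0, a), cons(cons(0, a), 0)))), b)   [R3 at 1.1.1.1.2]
2. cons(h(h(cons(cons(0, a), cons(cons(0, a), 0)))), b)  →  cons(h(cons(cons(0, a), 0)), b)   [R3 at 1.1]
3. cons(h(cons(cons(0, a), 0)), b)  →  cons(0, b)   [R3 at 1]

Reduce t₂ = pair(cons(h(cons(cons(h(cons(cons(0, a), 0)), a), 0)), cons(h(b), a)), pair(a, a)):
1. pair(cons(h(cons(cons(h(cons(cons(0, a), 0)), a), 0)), cons(h(b), a)), pair(a, a))  →  pair(cons(h(cons(cons(0, a), 0)), cons(h(b), a)), pair(a, a))   [R3 at 1.1.1.1.1]
2. pair(cons(h(cons(cons(0, a), 0)), cons(h(b), a)), pair(a, a))  →  pair(cons(0, cons(h(b), a)), pair(a, a))   [R3 at 1.1]
3. pair(cons(0, cons(h(b), a)), pair(a, a))  →  pair(cons(0, cons(b, a)), pair(a, a))   [R8 at 1.2.1]

no — NF(t₁) = cons(0, b), NF(t₂) = pair(cons(0, cons(b, a)), pair(a, a))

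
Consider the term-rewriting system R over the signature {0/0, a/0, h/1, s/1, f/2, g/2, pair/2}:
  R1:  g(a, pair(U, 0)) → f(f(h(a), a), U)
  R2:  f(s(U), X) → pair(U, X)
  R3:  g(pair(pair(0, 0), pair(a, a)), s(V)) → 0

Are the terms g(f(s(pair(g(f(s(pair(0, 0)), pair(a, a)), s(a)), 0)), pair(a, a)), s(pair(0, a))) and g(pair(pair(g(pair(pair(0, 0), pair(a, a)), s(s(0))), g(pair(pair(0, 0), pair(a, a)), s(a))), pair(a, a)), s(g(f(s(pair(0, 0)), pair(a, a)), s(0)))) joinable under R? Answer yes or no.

Reduce t₁ = g(f(s(pair(g(f(s(pair(0, 0)), pair(a, a)), s(a)), 0)), pair(a, a)), s(pair(0, a))):
1. g(f(s(pair(g(f(s(pair(0, 0)), pair(a, a)), s(a)), 0)), pair(a, a)), s(pair(0, a)))  →  g(pair(pair(g(f(s(pair(0, 0)), pair(a, a)), s(a)), 0), pair(a, a)), s(pair(0, a)))   [R2 at 1]
2. g(pair(pair(g(f(s(pair(0, 0)), pair(a, a)), s(a)), 0), pair(a, a)), s(pair(0, a)))  →  g(pair(pair(g(pair(pair(0, 0), pair(a, a)), s(a)), 0), pair(a, a)), s(pair(0, a)))   [R2 at 1.1.1.1]
3. g(pair(pair(g(pair(pair(0, 0), pair(a, a)), s(a)), 0), pair(a, a)), s(pair(0, a)))  →  g(pair(pair(0, 0), pair(a, a)), s(pair(0, a)))   [R3 at 1.1.1]
4. g(pair(pair(0, 0), pair(a, a)), s(pair(0, a)))  →  0   [R3 at ε]

Reduce t₂ = g(pair(pair(g(pair(pair(0, 0), pair(a, a)), s(s(0))), g(pair(pair(0, 0), pair(a, a)), s(a))), pair(a, a)), s(g(f(s(pair(0, 0)), pair(a, a)), s(0)))):
1. g(pair(pair(g(pair(pair(0, 0), pair(a, a)), s(s(0))), g(pair(pair(0, 0), pair(a, a)), s(a))), pair(a, a)), s(g(f(s(pair(0, 0)), pair(a, a)), s(0))))  →  g(pair(pair(0, g(pair(pair(0, 0), pair(a, a)), s(a))), pair(a, a)), s(g(f(s(pair(0, 0)), pair(a, a)), s(0))))   [R3 at 1.1.1]
2. g(pair(pair(0, g(pair(pair(0, 0), pair(a, a)), s(a))), pair(a, a)), s(g(f(s(pair(0, 0)), pair(a, a)), s(0))))  →  g(pair(pair(0, 0), pair(a, a)), s(g(f(s(pair(0, 0)), pair(a, a)), s(0))))   [R3 at 1.1.2]
3. g(pair(pair(0, 0), pair(a, a)), s(g(f(s(pair(0, 0)), pair(a, a)), s(0))))  →  0   [R3 at ε]

yes — NF(t₁) = 0, NF(t₂) = 0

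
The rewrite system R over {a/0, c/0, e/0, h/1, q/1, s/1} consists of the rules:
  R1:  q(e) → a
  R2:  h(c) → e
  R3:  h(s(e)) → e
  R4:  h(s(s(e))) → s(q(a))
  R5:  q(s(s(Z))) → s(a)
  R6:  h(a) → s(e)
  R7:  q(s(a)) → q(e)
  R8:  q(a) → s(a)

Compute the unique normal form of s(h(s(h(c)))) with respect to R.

s(e)

1. s(h(s(h(c))))  →  s(h(s(e)))   [R2 at 1.1.1]
2. s(h(s(e)))  →  s(e)   [R3 at 1]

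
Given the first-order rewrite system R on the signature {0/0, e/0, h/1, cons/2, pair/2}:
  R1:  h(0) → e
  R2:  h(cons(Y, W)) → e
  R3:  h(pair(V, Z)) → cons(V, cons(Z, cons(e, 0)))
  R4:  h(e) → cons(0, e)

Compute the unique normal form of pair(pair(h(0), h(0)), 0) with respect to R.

pair(pair(e, e), 0)

1. pair(pair(h(0), h(0)), 0)  →  pair(pair(e, h(0)), 0)   [R1 at 1.1]
2. pair(pair(e, h(0)), 0)  →  pair(pair(e, e), 0)   [R1 at 1.2]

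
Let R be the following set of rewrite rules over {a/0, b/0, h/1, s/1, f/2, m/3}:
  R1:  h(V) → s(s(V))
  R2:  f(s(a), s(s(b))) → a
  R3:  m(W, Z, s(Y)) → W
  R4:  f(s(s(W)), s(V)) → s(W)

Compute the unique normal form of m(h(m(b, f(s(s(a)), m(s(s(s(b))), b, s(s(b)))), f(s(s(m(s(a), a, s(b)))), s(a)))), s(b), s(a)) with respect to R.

1. m(h(m(b, f(s(s(a)), m(s(s(s(b))), b, s(s(b)))), f(s(s(m(s(a), a, s(b)))), s(a)))), s(b), s(a))  →  h(m(b, f(s(s(a)), m(s(s(s(b))), b, s(s(b)))), f(s(s(m(s(a), a, s(b)))), s(a))))   [R3 at ε]
2. h(m(b, f(s(s(a)), m(s(s(s(b))), b, s(s(b)))), f(s(s(m(s(a), a, s(b)))), s(a))))  →  s(s(m(b, f(s(s(a)), m(s(s(s(b))), b, s(s(b)))), f(s(s(m(s(a), a, s(b)))), s(a)))))   [R1 at ε]
3. s(s(m(b, f(s(s(a)), m(s(s(s(b))), b, s(s(b)))), f(s(s(m(s(a), a, s(b)))), s(a)))))  →  s(s(m(b, f(s(s(a)), s(s(s(b)))), f(s(s(m(s(a), a, s(b)))), s(a)))))   [R3 at 1.1.2.2]
4. s(s(m(b, f(s(s(a)), s(s(s(b)))), f(s(s(m(s(a), a, s(b)))), s(a)))))  →  s(s(m(b, s(a), f(s(s(m(s(a), a, s(b)))), s(a)))))   [R4 at 1.1.2]
5. s(s(m(b, s(a), f(s(s(m(s(a), a, s(b)))), s(a)))))  →  s(s(m(b, s(a), s(m(s(a), a, s(b))))))   [R4 at 1.1.3]
6. s(s(m(b, s(a), s(m(s(a), a, s(b))))))  →  s(s(b))   [R3 at 1.1]

s(s(b))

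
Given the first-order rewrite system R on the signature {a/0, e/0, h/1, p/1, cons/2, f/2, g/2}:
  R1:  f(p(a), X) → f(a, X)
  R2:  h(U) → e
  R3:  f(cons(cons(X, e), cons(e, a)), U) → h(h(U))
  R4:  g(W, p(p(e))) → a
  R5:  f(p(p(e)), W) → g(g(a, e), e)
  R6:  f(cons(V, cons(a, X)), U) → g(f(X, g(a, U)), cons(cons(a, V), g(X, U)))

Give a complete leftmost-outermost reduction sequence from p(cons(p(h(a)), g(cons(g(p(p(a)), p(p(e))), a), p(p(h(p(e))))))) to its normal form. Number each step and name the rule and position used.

p(cons(p(e), a))

1. p(cons(p(h(a)), g(cons(g(p(p(a)), p(p(e))), a), p(p(h(p(e)))))))  →  p(cons(p(e), g(cons(g(p(p(a)), p(p(e))), a), p(p(h(p(e)))))))   [R2 at 1.1.1]
2. p(cons(p(e), g(cons(g(p(p(a)), p(p(e))), a), p(p(h(p(e)))))))  →  p(cons(p(e), g(cons(a, a), p(p(h(p(e)))))))   [R4 at 1.2.1.1]
3. p(cons(p(e), g(cons(a, a), p(p(h(p(e)))))))  →  p(cons(p(e), g(cons(a, a), p(p(e)))))   [R2 at 1.2.2.1.1]
4. p(cons(p(e), g(cons(a, a), p(p(e)))))  →  p(cons(p(e), a))   [R4 at 1.2]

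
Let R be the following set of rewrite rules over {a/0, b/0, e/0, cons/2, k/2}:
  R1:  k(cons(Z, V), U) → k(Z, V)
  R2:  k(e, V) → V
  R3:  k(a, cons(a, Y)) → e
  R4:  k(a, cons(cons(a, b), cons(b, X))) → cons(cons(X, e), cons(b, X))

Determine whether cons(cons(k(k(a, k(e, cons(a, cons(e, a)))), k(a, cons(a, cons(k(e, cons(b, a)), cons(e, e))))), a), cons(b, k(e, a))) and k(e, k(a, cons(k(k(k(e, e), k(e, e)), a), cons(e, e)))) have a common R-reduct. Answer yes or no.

Reduce t₁ = cons(cons(k(k(a, k(e, cons(a, cons(e, a)))), k(a, cons(a, cons(k(e, cons(b, a)), cons(e, e))))), a), cons(b, k(e, a))):
1. cons(cons(k(k(a, k(e, cons(a, cons(e, a)))), k(a, cons(a, cons(k(e, cons(b, a)), cons(e, e))))), a), cons(b, k(e, a)))  →  cons(cons(k(k(a, cons(a, cons(e, a))), k(a, cons(a, cons(k(e, cons(b, a)), cons(e, e))))), a), cons(b, k(e, a)))   [R2 at 1.1.1.2]
2. cons(cons(k(k(a, cons(a, cons(e, a))), k(a, cons(a, cons(k(e, cons(b, a)), cons(e, e))))), a), cons(b, k(e, a)))  →  cons(cons(k(e, k(a, cons(a, cons(k(e, cons(b, a)), cons(e, e))))), a), cons(b, k(e, a)))   [R3 at 1.1.1]
3. cons(cons(k(e, k(a, cons(a, cons(k(e, cons(b, a)), cons(e, e))))), a), cons(b, k(e, a)))  →  cons(cons(k(a, cons(a, cons(k(e, cons(b, a)), cons(e, e)))), a), cons(b, k(e, a)))   [R2 at 1.1]
4. cons(cons(k(a, cons(a, cons(k(e, cons(b, a)), cons(e, e)))), a), cons(b, k(e, a)))  →  cons(cons(e, a), cons(b, k(e, a)))   [R3 at 1.1]
5. cons(cons(e, a), cons(b, k(e, a)))  →  cons(cons(e, a), cons(b, a))   [R2 at 2.2]

Reduce t₂ = k(e, k(a, cons(k(k(k(e, e), k(e, e)), a), cons(e, e)))):
1. k(e, k(a, cons(k(k(k(e, e), k(e, e)), a), cons(e, e))))  →  k(a, cons(k(k(k(e, e), k(e, e)), a), cons(e, e)))   [R2 at ε]
2. k(a, cons(k(k(k(e, e), k(e, e)), a), cons(e, e)))  →  k(a, cons(k(k(e, k(e, e)), a), cons(e, e)))   [R2 at 2.1.1.1]
3. k(a, cons(k(k(e, k(e, e)), a), cons(e, e)))  →  k(a, cons(k(k(e, e), a), cons(e, e)))   [R2 at 2.1.1]
4. k(a, cons(k(k(e, e), a), cons(e, e)))  →  k(a, cons(k(e, a), cons(e, e)))   [R2 at 2.1.1]
5. k(a, cons(k(e, a), cons(e, e)))  →  k(a, cons(a, cons(e, e)))   [R2 at 2.1]
6. k(a, cons(a, cons(e, e)))  →  e   [R3 at ε]

no — NF(t₁) = cons(cons(e, a), cons(b, a)), NF(t₂) = e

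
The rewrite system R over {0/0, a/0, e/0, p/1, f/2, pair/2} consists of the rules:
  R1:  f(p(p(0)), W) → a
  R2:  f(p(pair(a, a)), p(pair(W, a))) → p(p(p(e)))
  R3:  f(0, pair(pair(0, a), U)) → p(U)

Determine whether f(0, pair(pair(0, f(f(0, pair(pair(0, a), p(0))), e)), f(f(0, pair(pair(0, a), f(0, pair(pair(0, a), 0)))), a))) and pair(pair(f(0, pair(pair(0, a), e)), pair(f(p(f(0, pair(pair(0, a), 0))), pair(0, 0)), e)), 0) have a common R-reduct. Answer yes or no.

Reduce t₁ = f(0, pair(pair(0, f(f(0, pair(pair(0, a), p(0))), e)), f(f(0, pair(pair(0, a), f(0, pair(pair(0, a), 0)))), a))):
1. f(0, pair(pair(0, f(f(0, pair(pair(0, a), p(0))), e)), f(f(0, pair(pair(0, a), f(0, pair(pair(0, a), 0)))), a)))  →  f(0, pair(pair(0, f(p(p(0)), e)), f(f(0, pair(pair(0, a), f(0, pair(pair(0, a), 0)))), a)))   [R3 at 2.1.2.1]
2. f(0, pair(pair(0, f(p(p(0)), e)), f(f(0, pair(pair(0, a), f(0, pair(pair(0, a), 0)))), a)))  →  f(0, pair(pair(0, a), f(f(0, pair(pair(0, a), f(0, pair(pair(0, a), 0)))), a)))   [R1 at 2.1.2]
3. f(0, pair(pair(0, a), f(f(0, pair(pair(0, a), f(0, pair(pair(0, a), 0)))), a)))  →  p(f(f(0, pair(pair(0, a), f(0, pair(pair(0, a), 0)))), a))   [R3 at ε]
4. p(f(f(0, pair(pair(0, a), f(0, pair(pair(0, a), 0)))), a))  →  p(f(p(f(0, pair(pair(0, a), 0))), a))   [R3 at 1.1]
5. p(f(p(f(0, pair(pair(0, a), 0))), a))  →  p(f(p(p(0)), a))   [R3 at 1.1.1]
6. p(f(p(p(0)), a))  →  p(a)   [R1 at 1]

Reduce t₂ = pair(pair(f(0, pair(pair(0, a), e)), pair(f(p(f(0, pair(pair(0, a), 0))), pair(0, 0)), e)), 0):
1. pair(pair(f(0, pair(pair(0, a), e)), pair(f(p(f(0, pair(pair(0, a), 0))), pair(0, 0)), e)), 0)  →  pair(pair(p(e), pair(f(p(f(0, pair(pair(0, a), 0))), pair(0, 0)), e)), 0)   [R3 at 1.1]
2. pair(pair(p(e), pair(f(p(f(0, pair(pair(0, a), 0))), pair(0, 0)), e)), 0)  →  pair(pair(p(e), pair(f(p(p(0)), pair(0, 0)), e)), 0)   [R3 at 1.2.1.1.1]
3. pair(pair(p(e), pair(f(p(p(0)), pair(0, 0)), e)), 0)  →  pair(pair(p(e), pair(a, e)), 0)   [R1 at 1.2.1]

no — NF(t₁) = p(a), NF(t₂) = pair(pair(p(e), pair(a, e)), 0)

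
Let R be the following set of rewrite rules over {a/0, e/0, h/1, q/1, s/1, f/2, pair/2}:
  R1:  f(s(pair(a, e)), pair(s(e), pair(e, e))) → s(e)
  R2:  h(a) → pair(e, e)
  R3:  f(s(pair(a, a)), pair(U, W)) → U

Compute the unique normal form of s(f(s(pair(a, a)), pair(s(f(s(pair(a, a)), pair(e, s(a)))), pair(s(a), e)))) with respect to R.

s(s(e))

1. s(f(s(pair(a, a)), pair(s(f(s(pair(a, a)), pair(e, s(a)))), pair(s(a), e))))  →  s(s(f(s(pair(a, a)), pair(e, s(a)))))   [R3 at 1]
2. s(s(f(s(pair(a, a)), pair(e, s(a)))))  →  s(s(e))   [R3 at 1.1]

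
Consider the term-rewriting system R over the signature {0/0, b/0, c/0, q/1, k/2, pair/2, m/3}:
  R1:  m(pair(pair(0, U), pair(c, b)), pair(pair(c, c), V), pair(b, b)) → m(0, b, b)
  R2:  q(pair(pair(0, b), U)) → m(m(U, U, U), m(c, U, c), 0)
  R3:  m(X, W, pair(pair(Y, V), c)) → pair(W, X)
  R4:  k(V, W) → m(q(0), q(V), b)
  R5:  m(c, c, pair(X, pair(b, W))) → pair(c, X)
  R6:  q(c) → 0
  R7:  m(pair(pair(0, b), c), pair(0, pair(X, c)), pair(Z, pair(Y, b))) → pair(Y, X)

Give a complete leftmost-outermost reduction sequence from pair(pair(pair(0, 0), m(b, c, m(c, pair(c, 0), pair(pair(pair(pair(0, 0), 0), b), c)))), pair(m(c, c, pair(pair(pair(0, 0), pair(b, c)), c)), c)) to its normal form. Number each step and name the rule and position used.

1. pair(pair(pair(0, 0), m(b, c, m(c, pair(c, 0), pair(pair(pair(pair(0, 0), 0), b), c)))), pair(m(c, c, pair(pair(pair(0, 0), pair(b, c)), c)), c))  →  pair(pair(pair(0, 0), m(b, c, pair(pair(c, 0), c))), pair(m(c, c, pair(pair(pair(0, 0), pair(b, c)), c)), c))   [R3 at 1.2.3]
2. pair(pair(pair(0, 0), m(b, c, pair(pair(c, 0), c))), pair(m(c, c, pair(pair(pair(0, 0), pair(b, c)), c)), c))  →  pair(pair(pair(0, 0), pair(c, b)), pair(m(c, c, pair(pair(pair(0, 0), pair(b, c)), c)), c))   [R3 at 1.2]
3. pair(pair(pair(0, 0), pair(c, b)), pair(m(c, c, pair(pair(pair(0, 0), pair(b, c)), c)), c))  →  pair(pair(pair(0, 0), pair(c, b)), pair(pair(c, c), c))   [R3 at 2.1]

pair(pair(pair(0, 0), pair(c, b)), pair(pair(c, c), c))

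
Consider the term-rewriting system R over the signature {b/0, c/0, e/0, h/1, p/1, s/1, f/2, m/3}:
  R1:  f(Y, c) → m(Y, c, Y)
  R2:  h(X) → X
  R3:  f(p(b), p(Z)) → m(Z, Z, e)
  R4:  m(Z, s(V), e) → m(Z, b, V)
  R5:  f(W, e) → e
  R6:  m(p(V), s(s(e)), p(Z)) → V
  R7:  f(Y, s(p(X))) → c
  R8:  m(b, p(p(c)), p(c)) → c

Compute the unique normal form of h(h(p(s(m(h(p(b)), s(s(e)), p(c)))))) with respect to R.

p(s(b))

1. h(h(p(s(m(h(p(b)), s(s(e)), p(c))))))  →  h(p(s(m(h(p(b)), s(s(e)), p(c)))))   [R2 at ε]
2. h(p(s(m(h(p(b)), s(s(e)), p(c)))))  →  p(s(m(h(p(b)), s(s(e)), p(c))))   [R2 at ε]
3. p(s(m(h(p(b)), s(s(e)), p(c))))  →  p(s(m(p(b), s(s(e)), p(c))))   [R2 at 1.1.1]
4. p(s(m(p(b), s(s(e)), p(c))))  →  p(s(b))   [R6 at 1.1]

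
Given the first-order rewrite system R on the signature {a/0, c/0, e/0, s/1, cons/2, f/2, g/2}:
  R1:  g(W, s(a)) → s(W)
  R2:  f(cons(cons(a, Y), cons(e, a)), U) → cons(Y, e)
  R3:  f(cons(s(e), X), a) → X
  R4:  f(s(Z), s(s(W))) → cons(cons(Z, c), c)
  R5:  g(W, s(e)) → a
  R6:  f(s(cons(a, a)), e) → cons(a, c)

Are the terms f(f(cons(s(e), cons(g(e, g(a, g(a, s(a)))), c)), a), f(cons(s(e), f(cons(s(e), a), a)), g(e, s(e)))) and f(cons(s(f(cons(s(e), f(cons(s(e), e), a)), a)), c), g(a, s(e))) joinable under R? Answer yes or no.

Reduce t₁ = f(f(cons(s(e), cons(g(e, g(a, g(a, s(a)))), c)), a), f(cons(s(e), f(cons(s(e), a), a)), g(e, s(e)))):
1. f(f(cons(s(e), cons(g(e, g(a, g(a, s(a)))), c)), a), f(cons(s(e), f(cons(s(e), a), a)), g(e, s(e))))  →  f(cons(g(e, g(a, g(a, s(a)))), c), f(cons(s(e), f(cons(s(e), a), a)), g(e, s(e))))   [R3 at 1]
2. f(cons(g(e, g(a, g(a, s(a)))), c), f(cons(s(e), f(cons(s(e), a), a)), g(e, s(e))))  →  f(cons(g(e, g(a, s(a))), c), f(cons(s(e), f(cons(s(e), a), a)), g(e, s(e))))   [R1 at 1.1.2.2]
3. f(cons(g(e, g(a, s(a))), c), f(cons(s(e), f(cons(s(e), a), a)), g(e, s(e))))  →  f(cons(g(e, s(a)), c), f(cons(s(e), f(cons(s(e), a), a)), g(e, s(e))))   [R1 at 1.1.2]
4. f(cons(g(e, s(a)), c), f(cons(s(e), f(cons(s(e), a), a)), g(e, s(e))))  →  f(cons(s(e), c), f(cons(s(e), f(cons(s(e), a), a)), g(e, s(e))))   [R1 at 1.1]
5. f(cons(s(e), c), f(cons(s(e), f(cons(s(e), a), a)), g(e, s(e))))  →  f(cons(s(e), c), f(cons(s(e), a), g(e, s(e))))   [R3 at 2.1.2]
6. f(cons(s(e), c), f(cons(s(e), a), g(e, s(e))))  →  f(cons(s(e), c), f(cons(s(e), a), a))   [R5 at 2.2]
7. f(cons(s(e), c), f(cons(s(e), a), a))  →  f(cons(s(e), c), a)   [R3 at 2]
8. f(cons(s(e), c), a)  →  c   [R3 at ε]

Reduce t₂ = f(cons(s(f(cons(s(e), f(cons(s(e), e), a)), a)), c), g(a, s(e))):
1. f(cons(s(f(cons(s(e), f(cons(s(e), e), a)), a)), c), g(a, s(e)))  →  f(cons(s(f(cons(s(e), e), a)), c), g(a, s(e)))   [R3 at 1.1.1]
2. f(cons(s(f(cons(s(e), e), a)), c), g(a, s(e)))  →  f(cons(s(e), c), g(a, s(e)))   [R3 at 1.1.1]
3. f(cons(s(e), c), g(a, s(e)))  →  f(cons(s(e), c), a)   [R5 at 2]
4. f(cons(s(e), c), a)  →  c   [R3 at ε]

yes — NF(t₁) = c, NF(t₂) = c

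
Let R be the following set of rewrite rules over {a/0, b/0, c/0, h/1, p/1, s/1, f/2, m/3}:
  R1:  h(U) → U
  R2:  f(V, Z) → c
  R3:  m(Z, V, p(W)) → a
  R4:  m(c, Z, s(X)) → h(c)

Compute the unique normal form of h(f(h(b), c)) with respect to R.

1. h(f(h(b), c))  →  f(h(b), c)   [R1 at ε]
2. f(h(b), c)  →  c   [R2 at ε]

c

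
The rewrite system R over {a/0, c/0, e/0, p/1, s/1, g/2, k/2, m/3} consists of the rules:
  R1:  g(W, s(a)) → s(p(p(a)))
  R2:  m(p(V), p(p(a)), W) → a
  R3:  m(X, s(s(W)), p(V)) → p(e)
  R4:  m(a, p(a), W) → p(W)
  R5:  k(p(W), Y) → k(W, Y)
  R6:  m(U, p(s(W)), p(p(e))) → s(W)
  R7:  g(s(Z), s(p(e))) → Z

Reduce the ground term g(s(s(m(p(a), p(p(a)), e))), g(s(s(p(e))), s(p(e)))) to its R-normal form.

1. g(s(s(m(p(a), p(p(a)), e))), g(s(s(p(e))), s(p(e))))  →  g(s(s(a)), g(s(s(p(e))), s(p(e))))   [R2 at 1.1.1]
2. g(s(s(a)), g(s(s(p(e))), s(p(e))))  →  g(s(s(a)), s(p(e)))   [R7 at 2]
3. g(s(s(a)), s(p(e)))  →  s(a)   [R7 at ε]

s(a)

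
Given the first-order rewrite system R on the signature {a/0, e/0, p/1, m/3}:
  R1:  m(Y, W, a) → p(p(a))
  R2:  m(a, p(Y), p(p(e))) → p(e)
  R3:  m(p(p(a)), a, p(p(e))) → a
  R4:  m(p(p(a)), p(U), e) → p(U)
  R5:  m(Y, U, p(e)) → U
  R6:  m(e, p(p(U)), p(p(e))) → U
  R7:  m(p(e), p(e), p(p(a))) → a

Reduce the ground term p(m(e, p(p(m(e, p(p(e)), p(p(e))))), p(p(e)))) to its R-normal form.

1. p(m(e, p(p(m(e, p(p(e)), p(p(e))))), p(p(e))))  →  p(m(e, p(p(e)), p(p(e))))   [R6 at 1]
2. p(m(e, p(p(e)), p(p(e))))  →  p(e)   [R6 at 1]

p(e)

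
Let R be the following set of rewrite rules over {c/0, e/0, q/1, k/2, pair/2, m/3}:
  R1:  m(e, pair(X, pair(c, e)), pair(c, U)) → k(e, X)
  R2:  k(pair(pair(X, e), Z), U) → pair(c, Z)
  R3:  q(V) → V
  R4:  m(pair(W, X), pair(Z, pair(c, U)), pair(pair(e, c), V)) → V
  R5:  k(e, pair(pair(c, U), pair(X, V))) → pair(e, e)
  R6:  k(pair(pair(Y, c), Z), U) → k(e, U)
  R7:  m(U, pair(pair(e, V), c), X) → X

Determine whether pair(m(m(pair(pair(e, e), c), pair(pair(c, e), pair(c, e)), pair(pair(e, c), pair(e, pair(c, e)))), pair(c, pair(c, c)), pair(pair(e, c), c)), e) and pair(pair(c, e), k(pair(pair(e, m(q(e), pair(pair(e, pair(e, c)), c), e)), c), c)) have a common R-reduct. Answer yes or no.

no — NF(t₁) = pair(c, e), NF(t₂) = pair(pair(c, e), pair(c, c))

Reduce t₁ = pair(m(m(pair(pair(e, e), c), pair(pair(c, e), pair(c, e)), pair(pair(e, c), pair(e, pair(c, e)))), pair(c, pair(c, c)), pair(pair(e, c), c)), e):
1. pair(m(m(pair(pair(e, e), c), pair(pair(c, e), pair(c, e)), pair(pair(e, c), pair(e, pair(c, e)))), pair(c, pair(c, c)), pair(pair(e, c), c)), e)  →  pair(m(pair(e, pair(c, e)), pair(c, pair(c, c)), pair(pair(e, c), c)), e)   [R4 at 1.1]
2. pair(m(pair(e, pair(c, e)), pair(c, pair(c, c)), pair(pair(e, c), c)), e)  →  pair(c, e)   [R4 at 1]

Reduce t₂ = pair(pair(c, e), k(pair(pair(e, m(q(e), pair(pair(e, pair(e, c)), c), e)), c), c)):
1. pair(pair(c, e), k(pair(pair(e, m(q(e), pair(pair(e, pair(e, c)), c), e)), c), c))  →  pair(pair(c, e), k(pair(pair(e, e), c), c))   [R7 at 2.1.1.2]
2. pair(pair(c, e), k(pair(pair(e, e), c), c))  →  pair(pair(c, e), pair(c, c))   [R2 at 2]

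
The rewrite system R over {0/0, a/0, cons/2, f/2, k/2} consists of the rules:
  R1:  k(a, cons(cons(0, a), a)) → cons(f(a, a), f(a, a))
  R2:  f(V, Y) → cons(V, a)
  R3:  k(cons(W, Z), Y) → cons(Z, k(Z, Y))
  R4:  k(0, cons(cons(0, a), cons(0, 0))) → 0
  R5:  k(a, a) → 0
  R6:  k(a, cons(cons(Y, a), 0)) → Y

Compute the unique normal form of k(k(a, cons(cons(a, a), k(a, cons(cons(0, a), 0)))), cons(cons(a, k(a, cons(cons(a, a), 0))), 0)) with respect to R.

1. k(k(a, cons(cons(a, a), k(a, cons(cons(0, a), 0)))), cons(cons(a, k(a, cons(cons(a, a), 0))), 0))  →  k(k(a, cons(cons(a, a), 0)), cons(cons(a, k(a, cons(cons(a, a), 0))), 0))   [R6 at 1.2.2]
2. k(k(a, cons(cons(a, a), 0)), cons(cons(a, k(a, cons(cons(a, a), 0))), 0))  →  k(a, cons(cons(a, k(a, cons(cons(a, a), 0))), 0))   [R6 at 1]
3. k(a, cons(cons(a, k(a, cons(cons(a, a), 0))), 0))  →  k(a, cons(cons(a, a), 0))   [R6 at 2.1.2]
4. k(a, cons(cons(a, a), 0))  →  a   [R6 at ε]

a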